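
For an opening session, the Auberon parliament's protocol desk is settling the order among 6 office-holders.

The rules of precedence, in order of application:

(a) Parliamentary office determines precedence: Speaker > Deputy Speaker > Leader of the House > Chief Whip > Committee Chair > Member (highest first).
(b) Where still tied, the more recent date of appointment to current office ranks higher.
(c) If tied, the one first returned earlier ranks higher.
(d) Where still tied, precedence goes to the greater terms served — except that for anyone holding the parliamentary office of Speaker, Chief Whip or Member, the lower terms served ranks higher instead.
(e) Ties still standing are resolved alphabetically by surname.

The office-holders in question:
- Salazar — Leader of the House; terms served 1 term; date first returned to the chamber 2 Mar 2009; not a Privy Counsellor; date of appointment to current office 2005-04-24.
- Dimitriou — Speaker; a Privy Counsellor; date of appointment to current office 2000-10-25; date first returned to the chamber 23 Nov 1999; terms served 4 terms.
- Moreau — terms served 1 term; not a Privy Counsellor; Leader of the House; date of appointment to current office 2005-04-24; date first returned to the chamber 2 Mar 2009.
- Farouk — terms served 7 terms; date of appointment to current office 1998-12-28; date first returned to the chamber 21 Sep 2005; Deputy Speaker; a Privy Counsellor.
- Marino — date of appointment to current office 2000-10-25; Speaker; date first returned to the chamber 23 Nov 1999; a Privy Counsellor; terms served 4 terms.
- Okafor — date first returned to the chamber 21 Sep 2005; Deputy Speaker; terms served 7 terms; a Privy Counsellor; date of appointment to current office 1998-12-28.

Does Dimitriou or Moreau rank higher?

By parliamentary office: Dimitriou and Marino (Speaker); then Farouk and Okafor (Deputy Speaker); then Moreau and Salazar (Leader of the House).
Dimitriou and Marino both have date of appointment to current office 2000-10-25, so the next rule applies.
Dimitriou and Marino both have date first returned to the chamber 23 Nov 1999, so the next rule applies.
Dimitriou and Marino both have terms served 4 terms, so the next rule applies.
Among Dimitriou and Marino, alphabetically by surname: Dimitriou before Marino.
Farouk and Okafor both have date of appointment to current office 1998-12-28, so the next rule applies.
Farouk and Okafor both have date first returned to the chamber 21 Sep 2005, so the next rule applies.
Farouk and Okafor both have terms served 7 terms, so the next rule applies.
Among Farouk and Okafor, alphabetically by surname: Farouk before Okafor.
Moreau and Salazar both have date of appointment to current office 2005-04-24, so the next rule applies.
Moreau and Salazar both have date first returned to the chamber 2 Mar 2009, so the next rule applies.
Moreau and Salazar both have terms served 1 term, so the next rule applies.
Among Moreau and Salazar, alphabetically by surname: Moreau before Salazar.
So Dimitriou takes precedence.

Dimitriou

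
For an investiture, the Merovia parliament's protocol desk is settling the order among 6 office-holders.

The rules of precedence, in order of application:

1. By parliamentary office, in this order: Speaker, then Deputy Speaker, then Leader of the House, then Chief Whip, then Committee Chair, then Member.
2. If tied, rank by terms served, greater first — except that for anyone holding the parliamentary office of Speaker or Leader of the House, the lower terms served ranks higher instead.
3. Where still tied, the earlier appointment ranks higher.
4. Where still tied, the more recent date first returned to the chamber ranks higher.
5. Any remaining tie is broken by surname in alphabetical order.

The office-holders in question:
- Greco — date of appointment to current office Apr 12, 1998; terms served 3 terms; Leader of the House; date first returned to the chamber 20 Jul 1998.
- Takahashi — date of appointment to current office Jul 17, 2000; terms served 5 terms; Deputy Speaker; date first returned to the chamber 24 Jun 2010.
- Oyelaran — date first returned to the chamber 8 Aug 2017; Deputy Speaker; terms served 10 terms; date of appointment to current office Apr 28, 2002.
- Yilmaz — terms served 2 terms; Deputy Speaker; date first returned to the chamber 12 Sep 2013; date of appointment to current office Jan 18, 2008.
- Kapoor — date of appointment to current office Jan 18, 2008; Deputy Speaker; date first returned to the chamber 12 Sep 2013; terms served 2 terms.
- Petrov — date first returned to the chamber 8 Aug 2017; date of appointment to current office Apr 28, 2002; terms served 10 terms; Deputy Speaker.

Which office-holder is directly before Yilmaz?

Kapoor

By parliamentary office: Oyelaran, Petrov, Takahashi, Kapoor and Yilmaz (Deputy Speaker); then Greco (Leader of the House).
Among Oyelaran, Petrov, Takahashi, Kapoor and Yilmaz, by terms served (higher first): Oyelaran and Petrov (10 terms) before Takahashi (5 terms) before Kapoor and Yilmaz (2 terms).
Oyelaran and Petrov both have date of appointment to current office Apr 28, 2002, so the next rule applies.
Oyelaran and Petrov both have date first returned to the chamber 8 Aug 2017, so the next rule applies.
Among Oyelaran and Petrov, alphabetically by surname: Oyelaran before Petrov.
Kapoor and Yilmaz both have date of appointment to current office Jan 18, 2008, so the next rule applies.
Kapoor and Yilmaz both have date first returned to the chamber 12 Sep 2013, so the next rule applies.
Among Kapoor and Yilmaz, alphabetically by surname: Kapoor before Yilmaz.
Order: Oyelaran, Petrov, Takahashi, Kapoor, Yilmaz, Greco.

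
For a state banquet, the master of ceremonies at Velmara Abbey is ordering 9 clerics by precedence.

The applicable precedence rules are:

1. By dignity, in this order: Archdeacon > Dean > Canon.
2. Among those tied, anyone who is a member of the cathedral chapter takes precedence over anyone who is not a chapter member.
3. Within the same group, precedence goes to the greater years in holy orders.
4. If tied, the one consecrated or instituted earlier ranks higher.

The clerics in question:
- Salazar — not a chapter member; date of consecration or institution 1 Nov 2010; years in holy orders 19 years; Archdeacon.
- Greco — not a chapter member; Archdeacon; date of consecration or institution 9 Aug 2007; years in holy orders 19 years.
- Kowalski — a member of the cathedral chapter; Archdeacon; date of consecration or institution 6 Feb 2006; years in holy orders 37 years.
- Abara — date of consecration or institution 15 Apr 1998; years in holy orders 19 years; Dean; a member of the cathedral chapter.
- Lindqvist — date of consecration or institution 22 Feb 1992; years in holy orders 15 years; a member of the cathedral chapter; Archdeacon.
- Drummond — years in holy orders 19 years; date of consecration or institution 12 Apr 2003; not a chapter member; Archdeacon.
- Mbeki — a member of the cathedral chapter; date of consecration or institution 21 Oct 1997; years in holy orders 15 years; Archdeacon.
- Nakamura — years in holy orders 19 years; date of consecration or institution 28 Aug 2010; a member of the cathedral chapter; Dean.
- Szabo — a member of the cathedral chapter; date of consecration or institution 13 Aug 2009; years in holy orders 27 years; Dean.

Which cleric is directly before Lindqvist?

By dignity: Kowalski, Lindqvist, Mbeki, Drummond, Greco and Salazar (Archdeacon); then Szabo, Abara and Nakamura (Dean).
Among Kowalski, Lindqvist, Mbeki, Drummond, Greco and Salazar, a member of the cathedral chapter before not a chapter member: Kowalski, Lindqvist and Mbeki (a member of the cathedral chapter) before Drummond, Greco and Salazar (not a chapter member).
Among Kowalski, Lindqvist and Mbeki, by years in holy orders (higher first): Kowalski (37 years) before Lindqvist and Mbeki (15 years).
Among Lindqvist and Mbeki, by date of consecration or institution (earlier first): Lindqvist (22 Feb 1992) before Mbeki (21 Oct 1997).
Drummond, Greco and Salazar all have years in holy orders 19 years, so the next rule applies.
Among Drummond, Greco and Salazar, by date of consecration or institution (earlier first): Drummond (12 Apr 2003) before Greco (9 Aug 2007) before Salazar (1 Nov 2010).
Szabo, Abara and Nakamura are each a member of the cathedral chapter, so the next rule applies.
Among Szabo, Abara and Nakamura, by years in holy orders (higher first): Szabo (27 years) before Abara and Nakamura (19 years).
Among Abara and Nakamura, by date of consecration or institution (earlier first): Abara (15 Apr 1998) before Nakamura (28 Aug 2010).
Order: Kowalski, Lindqvist, Mbeki, Drummond, Greco, Salazar, Szabo, Abara, Nakamura.

Kowalski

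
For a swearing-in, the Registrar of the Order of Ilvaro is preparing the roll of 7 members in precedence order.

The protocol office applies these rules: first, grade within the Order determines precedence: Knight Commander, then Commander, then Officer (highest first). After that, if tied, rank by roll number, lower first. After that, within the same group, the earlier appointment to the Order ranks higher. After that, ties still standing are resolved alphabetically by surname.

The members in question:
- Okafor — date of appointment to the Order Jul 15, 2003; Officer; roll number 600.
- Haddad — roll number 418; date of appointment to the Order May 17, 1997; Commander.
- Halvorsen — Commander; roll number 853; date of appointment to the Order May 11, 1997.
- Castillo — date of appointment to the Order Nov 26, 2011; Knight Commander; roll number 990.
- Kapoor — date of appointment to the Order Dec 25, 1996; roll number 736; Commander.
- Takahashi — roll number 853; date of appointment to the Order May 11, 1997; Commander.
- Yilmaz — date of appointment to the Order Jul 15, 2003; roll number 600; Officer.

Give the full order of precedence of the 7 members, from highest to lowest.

By grade within the Order: Castillo (Knight Commander); then Haddad, Kapoor, Halvorsen and Takahashi (Commander); then Okafor and Yilmaz (Officer).
Among Haddad, Kapoor, Halvorsen and Takahashi, by roll number (lower first): Haddad (418) before Kapoor (736) before Halvorsen and Takahashi (853).
Halvorsen and Takahashi both have date of appointment to the Order May 11, 1997, so the next rule applies.
Among Halvorsen and Takahashi, alphabetically by surname: Halvorsen before Takahashi.
Okafor and Yilmaz both have roll number 600, so the next rule applies.
Okafor and Yilmaz both have date of appointment to the Order Jul 15, 2003, so the next rule applies.
Among Okafor and Yilmaz, alphabetically by surname: Okafor before Yilmaz.
Full order: Castillo, Haddad, Kapoor, Halvorsen, Takahashi, Okafor, Yilmaz.

Castillo, Haddad, Kapoor, Halvorsen, Takahashi, Okafor, Yilmaz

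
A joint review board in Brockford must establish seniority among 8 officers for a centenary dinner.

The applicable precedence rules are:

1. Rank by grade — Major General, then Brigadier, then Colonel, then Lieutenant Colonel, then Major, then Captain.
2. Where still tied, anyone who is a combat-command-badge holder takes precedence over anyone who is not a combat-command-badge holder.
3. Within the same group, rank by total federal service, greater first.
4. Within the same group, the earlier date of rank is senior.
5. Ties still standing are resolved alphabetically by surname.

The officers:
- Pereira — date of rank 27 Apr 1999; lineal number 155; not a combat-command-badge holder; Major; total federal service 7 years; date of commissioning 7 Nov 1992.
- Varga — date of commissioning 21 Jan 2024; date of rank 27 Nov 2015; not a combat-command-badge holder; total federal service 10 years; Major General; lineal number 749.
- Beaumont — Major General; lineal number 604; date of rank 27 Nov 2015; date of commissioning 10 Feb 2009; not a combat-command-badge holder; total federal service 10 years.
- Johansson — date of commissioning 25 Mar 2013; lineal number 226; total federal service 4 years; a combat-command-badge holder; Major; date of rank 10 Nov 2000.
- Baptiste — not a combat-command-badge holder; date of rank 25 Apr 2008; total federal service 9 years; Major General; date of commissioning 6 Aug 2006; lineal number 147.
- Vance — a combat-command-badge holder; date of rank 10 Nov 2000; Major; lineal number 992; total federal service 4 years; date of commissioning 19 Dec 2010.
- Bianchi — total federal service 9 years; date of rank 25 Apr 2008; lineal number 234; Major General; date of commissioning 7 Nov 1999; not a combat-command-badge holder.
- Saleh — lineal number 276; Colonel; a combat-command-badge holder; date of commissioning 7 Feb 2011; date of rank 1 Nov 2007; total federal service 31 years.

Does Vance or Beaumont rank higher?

Beaumont

By grade: Beaumont, Varga, Baptiste and Bianchi (Major General); then Saleh (Colonel); then Johansson, Vance and Pereira (Major).
Beaumont, Varga, Baptiste and Bianchi are each not a combat-command-badge holder, so the next rule applies.
Among Beaumont, Varga, Baptiste and Bianchi, by total federal service (higher first): Beaumont and Varga (10 years) before Baptiste and Bianchi (9 years).
Beaumont and Varga both have date of rank 27 Nov 2015, so the next rule applies.
Among Beaumont and Varga, alphabetically by surname: Beaumont before Varga.
Baptiste and Bianchi both have date of rank 25 Apr 2008, so the next rule applies.
Among Baptiste and Bianchi, alphabetically by surname: Baptiste before Bianchi.
Among Johansson, Vance and Pereira, a combat-command-badge holder before not a combat-command-badge holder: Johansson and Vance (a combat-command-badge holder) before Pereira (not a combat-command-badge holder).
Johansson and Vance both have total federal service 4 years, so the next rule applies.
Johansson and Vance both have date of rank 10 Nov 2000, so the next rule applies.
Among Johansson and Vance, alphabetically by surname: Johansson before Vance.
So Beaumont takes precedence.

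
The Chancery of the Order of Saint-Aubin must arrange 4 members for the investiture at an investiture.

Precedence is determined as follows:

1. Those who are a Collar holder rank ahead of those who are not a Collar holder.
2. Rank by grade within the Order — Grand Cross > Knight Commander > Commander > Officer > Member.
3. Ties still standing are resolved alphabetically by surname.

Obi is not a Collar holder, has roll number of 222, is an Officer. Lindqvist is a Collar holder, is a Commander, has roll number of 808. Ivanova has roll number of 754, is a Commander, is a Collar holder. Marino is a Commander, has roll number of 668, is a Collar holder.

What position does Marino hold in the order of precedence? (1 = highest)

By the first rule: Ivanova, Lindqvist and Marino (each a Collar holder); then Obi (not a Collar holder).
Ivanova, Lindqvist and Marino are each Commander, so the next rule applies.
Among Ivanova, Lindqvist and Marino, alphabetically by surname: Ivanova before Lindqvist before Marino.
Order: Ivanova, Lindqvist, Marino, Obi. So position 3.

3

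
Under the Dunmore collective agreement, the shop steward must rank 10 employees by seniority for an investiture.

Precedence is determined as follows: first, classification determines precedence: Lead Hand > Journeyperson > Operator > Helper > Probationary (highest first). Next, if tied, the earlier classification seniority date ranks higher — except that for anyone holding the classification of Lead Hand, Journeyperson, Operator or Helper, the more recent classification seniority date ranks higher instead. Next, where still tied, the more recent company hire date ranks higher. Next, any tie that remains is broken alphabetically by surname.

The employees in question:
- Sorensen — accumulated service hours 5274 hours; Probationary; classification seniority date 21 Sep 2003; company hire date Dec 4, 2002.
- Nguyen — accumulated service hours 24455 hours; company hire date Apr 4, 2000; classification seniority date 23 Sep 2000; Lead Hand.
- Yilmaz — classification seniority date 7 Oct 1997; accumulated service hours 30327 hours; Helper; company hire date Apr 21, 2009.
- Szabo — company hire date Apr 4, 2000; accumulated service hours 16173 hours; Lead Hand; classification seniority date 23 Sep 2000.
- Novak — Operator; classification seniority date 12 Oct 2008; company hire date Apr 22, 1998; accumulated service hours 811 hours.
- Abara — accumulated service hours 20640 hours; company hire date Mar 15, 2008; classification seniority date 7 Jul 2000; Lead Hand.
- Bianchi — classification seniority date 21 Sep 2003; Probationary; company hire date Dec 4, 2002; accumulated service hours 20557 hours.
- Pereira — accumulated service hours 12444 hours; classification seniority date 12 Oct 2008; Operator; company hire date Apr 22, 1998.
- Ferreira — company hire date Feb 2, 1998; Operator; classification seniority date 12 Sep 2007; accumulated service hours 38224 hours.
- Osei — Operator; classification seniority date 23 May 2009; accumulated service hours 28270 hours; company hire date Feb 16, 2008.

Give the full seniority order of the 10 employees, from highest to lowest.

Nguyen, Szabo, Abara, Osei, Novak, Pereira, Ferreira, Yilmaz, Bianchi, Sorensen

By classification: Nguyen, Szabo and Abara (Lead Hand); then Osei, Novak, Pereira and Ferreira (Operator); then Yilmaz (Helper); then Bianchi and Sorensen (Probationary).
Among Nguyen, Szabo and Abara, by classification seniority date (later first) (reversed rule for this group): Nguyen and Szabo (23 Sep 2000) before Abara (7 Jul 2000).
Nguyen and Szabo both have company hire date Apr 4, 2000, so the next rule applies.
Among Nguyen and Szabo, alphabetically by surname: Nguyen before Szabo.
Among Osei, Novak, Pereira and Ferreira, by classification seniority date (later first) (reversed rule for this group): Osei (23 May 2009) before Novak and Pereira (12 Oct 2008) before Ferreira (12 Sep 2007).
Novak and Pereira both have company hire date Apr 22, 1998, so the next rule applies.
Among Novak and Pereira, alphabetically by surname: Novak before Pereira.
Bianchi and Sorensen both have classification seniority date 21 Sep 2003, so the next rule applies.
Bianchi and Sorensen both have company hire date Dec 4, 2002, so the next rule applies.
Among Bianchi and Sorensen, alphabetically by surname: Bianchi before Sorensen.
Full order: Nguyen, Szabo, Abara, Osei, Novak, Pereira, Ferreira, Yilmaz, Bianchi, Sorensen.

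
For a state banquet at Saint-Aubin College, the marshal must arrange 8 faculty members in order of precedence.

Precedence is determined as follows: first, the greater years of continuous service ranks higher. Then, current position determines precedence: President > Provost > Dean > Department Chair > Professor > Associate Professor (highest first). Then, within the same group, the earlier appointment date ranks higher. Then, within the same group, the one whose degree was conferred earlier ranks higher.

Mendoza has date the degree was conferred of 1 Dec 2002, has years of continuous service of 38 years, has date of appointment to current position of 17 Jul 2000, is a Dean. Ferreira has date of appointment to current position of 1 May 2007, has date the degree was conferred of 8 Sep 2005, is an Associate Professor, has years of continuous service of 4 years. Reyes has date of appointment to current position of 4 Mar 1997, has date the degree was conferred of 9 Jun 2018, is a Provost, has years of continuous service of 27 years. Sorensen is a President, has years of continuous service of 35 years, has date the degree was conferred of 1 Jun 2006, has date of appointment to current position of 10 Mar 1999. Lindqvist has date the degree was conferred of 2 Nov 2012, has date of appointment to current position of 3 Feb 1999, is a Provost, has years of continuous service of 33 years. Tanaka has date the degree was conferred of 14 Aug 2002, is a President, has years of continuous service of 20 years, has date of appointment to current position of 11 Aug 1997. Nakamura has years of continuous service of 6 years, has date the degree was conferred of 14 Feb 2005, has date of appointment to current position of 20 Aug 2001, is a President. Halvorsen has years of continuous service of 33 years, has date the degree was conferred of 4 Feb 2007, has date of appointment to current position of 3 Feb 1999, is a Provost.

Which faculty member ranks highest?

By years of continuous service (higher first): Mendoza (38 years); then Sorensen (35 years); then Halvorsen and Lindqvist (both 33 years); then Reyes (27 years); then Tanaka (20 years); then Nakamura (6 years); then Ferreira (4 years).
Halvorsen and Lindqvist are each Provost, so the next rule applies.
Halvorsen and Lindqvist both have date of appointment to current position 3 Feb 1999, so the next rule applies.
Among Halvorsen and Lindqvist, by date the degree was conferred (earlier first): Halvorsen (4 Feb 2007) before Lindqvist (2 Nov 2012).
Order: Mendoza, Sorensen, Halvorsen, Lindqvist, Reyes, Tanaka, Nakamura, Ferreira.

Mendoza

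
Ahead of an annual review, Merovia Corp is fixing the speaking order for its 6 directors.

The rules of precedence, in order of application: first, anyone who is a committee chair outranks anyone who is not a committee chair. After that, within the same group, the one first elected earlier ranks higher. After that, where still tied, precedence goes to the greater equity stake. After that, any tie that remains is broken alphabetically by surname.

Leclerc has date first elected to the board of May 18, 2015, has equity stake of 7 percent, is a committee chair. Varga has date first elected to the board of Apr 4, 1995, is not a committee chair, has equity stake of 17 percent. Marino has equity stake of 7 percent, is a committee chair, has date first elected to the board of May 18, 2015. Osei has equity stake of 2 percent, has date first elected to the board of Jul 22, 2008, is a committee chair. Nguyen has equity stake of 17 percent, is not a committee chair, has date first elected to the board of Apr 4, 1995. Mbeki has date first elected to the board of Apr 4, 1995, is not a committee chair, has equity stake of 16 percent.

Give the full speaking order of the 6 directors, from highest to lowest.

Osei, Leclerc, Marino, Nguyen, Varga, Mbeki

By the first rule: Osei, Leclerc and Marino (each a committee chair); then Nguyen, Varga and Mbeki (each not a committee chair).
Among Osei, Leclerc and Marino, by date first elected to the board (earlier first): Osei (Jul 22, 2008) before Leclerc and Marino (May 18, 2015).
Leclerc and Marino both have equity stake 7 percent, so the next rule applies.
Among Leclerc and Marino, alphabetically by surname: Leclerc before Marino.
Nguyen, Varga and Mbeki all have date first elected to the board Apr 4, 1995, so the next rule applies.
Among Nguyen, Varga and Mbeki, by equity stake (higher first): Nguyen and Varga (17 percent) before Mbeki (16 percent).
Among Nguyen and Varga, alphabetically by surname: Nguyen before Varga.
Full order: Osei, Leclerc, Marino, Nguyen, Varga, Mbeki.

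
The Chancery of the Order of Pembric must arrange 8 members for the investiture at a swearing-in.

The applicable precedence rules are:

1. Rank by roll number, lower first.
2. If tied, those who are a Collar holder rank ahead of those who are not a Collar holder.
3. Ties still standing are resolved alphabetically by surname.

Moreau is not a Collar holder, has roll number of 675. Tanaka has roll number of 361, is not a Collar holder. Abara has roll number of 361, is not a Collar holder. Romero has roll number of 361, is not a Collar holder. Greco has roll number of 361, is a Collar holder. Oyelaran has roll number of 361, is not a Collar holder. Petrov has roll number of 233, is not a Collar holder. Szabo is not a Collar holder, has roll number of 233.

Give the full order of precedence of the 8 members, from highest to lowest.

Petrov, Szabo, Greco, Abara, Oyelaran, Romero, Tanaka, Moreau

By roll number (lower first): Petrov and Szabo (both 233); then Greco, Abara, Oyelaran, Romero and Tanaka (each 361); then Moreau (675).
Petrov and Szabo are each not a Collar holder, so the next rule applies.
Among Petrov and Szabo, alphabetically by surname: Petrov before Szabo.
Among Greco, Abara, Oyelaran, Romero and Tanaka, a Collar holder before not a Collar holder: Greco (a Collar holder) before Abara, Oyelaran, Romero and Tanaka (not a Collar holder).
Among Abara, Oyelaran, Romero and Tanaka, alphabetically by surname: Abara before Oyelaran before Romero before Tanaka.
Full order: Petrov, Szabo, Greco, Abara, Oyelaran, Romero, Tanaka, Moreau.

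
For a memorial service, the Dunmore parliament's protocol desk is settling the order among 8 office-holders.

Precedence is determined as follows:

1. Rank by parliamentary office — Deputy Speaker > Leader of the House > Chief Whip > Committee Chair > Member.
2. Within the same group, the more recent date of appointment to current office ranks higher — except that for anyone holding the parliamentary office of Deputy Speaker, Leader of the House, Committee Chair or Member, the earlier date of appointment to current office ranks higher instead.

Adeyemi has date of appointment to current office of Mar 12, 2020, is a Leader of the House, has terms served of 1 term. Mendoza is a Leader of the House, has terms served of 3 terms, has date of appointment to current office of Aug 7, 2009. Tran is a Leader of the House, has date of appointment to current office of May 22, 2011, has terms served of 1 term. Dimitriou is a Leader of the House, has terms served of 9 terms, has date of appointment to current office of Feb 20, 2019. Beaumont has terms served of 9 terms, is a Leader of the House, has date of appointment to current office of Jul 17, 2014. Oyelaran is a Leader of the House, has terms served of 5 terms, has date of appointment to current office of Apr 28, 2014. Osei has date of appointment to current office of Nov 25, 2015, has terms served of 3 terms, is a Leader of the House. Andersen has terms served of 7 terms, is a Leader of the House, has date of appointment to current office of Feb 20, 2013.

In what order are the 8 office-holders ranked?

Mendoza, Tran, Andersen, Oyelaran, Beaumont, Osei, Dimitriou, Adeyemi

By parliamentary office: Mendoza, Tran, Andersen, Oyelaran, Beaumont, Osei, Dimitriou and Adeyemi (Leader of the House).
Among Mendoza, Tran, Andersen, Oyelaran, Beaumont, Osei, Dimitriou and Adeyemi, by date of appointment to current office (earlier first) (reversed rule for this group): Mendoza (Aug 7, 2009) before Tran (May 22, 2011) before Andersen (Feb 20, 2013) before Oyelaran (Apr 28, 2014) before Beaumont (Jul 17, 2014) before Osei (Nov 25, 2015) before Dimitriou (Feb 20, 2019) before Adeyemi (Mar 12, 2020).
Full order: Mendoza, Tran, Andersen, Oyelaran, Beaumont, Osei, Dimitriou, Adeyemi.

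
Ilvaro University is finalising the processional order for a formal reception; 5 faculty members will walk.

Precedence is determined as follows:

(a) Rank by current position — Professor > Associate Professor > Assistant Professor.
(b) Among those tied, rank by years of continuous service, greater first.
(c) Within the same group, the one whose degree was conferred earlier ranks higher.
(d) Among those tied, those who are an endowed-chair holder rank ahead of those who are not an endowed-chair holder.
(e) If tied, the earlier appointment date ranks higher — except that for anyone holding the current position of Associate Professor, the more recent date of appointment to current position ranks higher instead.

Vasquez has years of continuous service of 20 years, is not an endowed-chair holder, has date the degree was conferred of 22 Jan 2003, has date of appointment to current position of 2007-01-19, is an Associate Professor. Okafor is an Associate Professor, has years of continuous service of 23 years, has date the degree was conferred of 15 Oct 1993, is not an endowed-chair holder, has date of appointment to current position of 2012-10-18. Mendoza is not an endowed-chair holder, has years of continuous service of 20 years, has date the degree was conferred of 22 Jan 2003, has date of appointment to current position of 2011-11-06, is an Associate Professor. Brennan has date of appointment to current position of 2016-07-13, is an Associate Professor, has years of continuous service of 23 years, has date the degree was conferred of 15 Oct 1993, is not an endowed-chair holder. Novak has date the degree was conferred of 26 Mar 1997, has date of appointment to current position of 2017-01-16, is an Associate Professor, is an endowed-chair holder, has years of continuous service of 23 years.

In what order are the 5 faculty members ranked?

By current position: Brennan, Okafor, Novak, Mendoza and Vasquez (Associate Professor).
Among Brennan, Okafor, Novak, Mendoza and Vasquez, by years of continuous service (higher first): Brennan, Okafor and Novak (23 years) before Mendoza and Vasquez (20 years).
Among Brennan, Okafor and Novak, by date the degree was conferred (earlier first): Brennan and Okafor (15 Oct 1993) before Novak (26 Mar 1997).
Brennan and Okafor are each not an endowed-chair holder, so the next rule applies.
Among Brennan and Okafor, by date of appointment to current position (later first) (reversed rule for this group): Brennan (2016-07-13) before Okafor (2012-10-18).
Mendoza and Vasquez both have date the degree was conferred 22 Jan 2003, so the next rule applies.
Mendoza and Vasquez are each not an endowed-chair holder, so the next rule applies.
Among Mendoza and Vasquez, by date of appointment to current position (later first) (reversed rule for this group): Mendoza (2011-11-06) before Vasquez (2007-01-19).
Full order: Brennan, Okafor, Novak, Mendoza, Vasquez.

Brennan, Okafor, Novak, Mendoza, Vasquez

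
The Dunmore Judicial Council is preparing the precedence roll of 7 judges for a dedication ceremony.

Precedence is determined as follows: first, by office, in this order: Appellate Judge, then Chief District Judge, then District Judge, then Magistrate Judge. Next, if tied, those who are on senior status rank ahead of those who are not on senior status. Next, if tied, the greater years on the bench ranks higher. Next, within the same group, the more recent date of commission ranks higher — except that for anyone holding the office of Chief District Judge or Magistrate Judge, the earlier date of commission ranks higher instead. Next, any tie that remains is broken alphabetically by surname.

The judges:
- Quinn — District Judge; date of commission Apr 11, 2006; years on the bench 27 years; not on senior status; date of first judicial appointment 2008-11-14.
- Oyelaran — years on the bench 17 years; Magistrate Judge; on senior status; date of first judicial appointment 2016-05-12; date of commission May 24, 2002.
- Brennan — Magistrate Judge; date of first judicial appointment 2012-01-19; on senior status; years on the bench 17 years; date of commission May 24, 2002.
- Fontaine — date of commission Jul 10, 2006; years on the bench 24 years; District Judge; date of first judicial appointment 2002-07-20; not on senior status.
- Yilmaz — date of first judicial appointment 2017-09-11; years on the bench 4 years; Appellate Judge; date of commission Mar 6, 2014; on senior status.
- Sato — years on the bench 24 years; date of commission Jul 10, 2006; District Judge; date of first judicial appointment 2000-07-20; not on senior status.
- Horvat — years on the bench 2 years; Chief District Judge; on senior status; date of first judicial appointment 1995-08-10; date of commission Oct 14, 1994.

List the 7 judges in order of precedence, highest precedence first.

By office: Yilmaz (Appellate Judge); then Horvat (Chief District Judge); then Quinn, Fontaine and Sato (District Judge); then Brennan and Oyelaran (Magistrate Judge).
Quinn, Fontaine and Sato are each not on senior status, so the next rule applies.
Among Quinn, Fontaine and Sato, by years on the bench (higher first): Quinn (27 years) before Fontaine and Sato (24 years).
Fontaine and Sato both have date of commission Jul 10, 2006, so the next rule applies.
Among Fontaine and Sato, alphabetically by surname: Fontaine before Sato.
Brennan and Oyelaran are each on senior status, so the next rule applies.
Brennan and Oyelaran both have years on the bench 17 years, so the next rule applies.
Brennan and Oyelaran both have date of commission May 24, 2002, so the next rule applies.
Among Brennan and Oyelaran, alphabetically by surname: Brennan before Oyelaran.
Full order: Yilmaz, Horvat, Quinn, Fontaine, Sato, Brennan, Oyelaran.

Yilmaz, Horvat, Quinn, Fontaine, Sato, Brennan, Oyelaran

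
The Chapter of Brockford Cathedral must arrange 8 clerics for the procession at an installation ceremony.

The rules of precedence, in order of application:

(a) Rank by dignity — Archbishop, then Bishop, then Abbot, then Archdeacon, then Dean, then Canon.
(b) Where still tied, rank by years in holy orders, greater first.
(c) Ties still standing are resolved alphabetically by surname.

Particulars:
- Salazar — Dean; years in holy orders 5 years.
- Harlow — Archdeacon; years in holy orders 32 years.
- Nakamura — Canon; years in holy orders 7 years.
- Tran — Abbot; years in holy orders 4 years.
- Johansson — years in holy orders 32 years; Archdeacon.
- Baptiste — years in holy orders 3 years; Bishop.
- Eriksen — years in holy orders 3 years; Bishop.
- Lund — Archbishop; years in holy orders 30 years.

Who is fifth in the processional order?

By dignity: Lund (Archbishop); then Baptiste and Eriksen (Bishop); then Tran (Abbot); then Harlow and Johansson (Archdeacon); then Salazar (Dean); then Nakamura (Canon).
Baptiste and Eriksen both have years in holy orders 3 years, so the next rule applies.
Among Baptiste and Eriksen, alphabetically by surname: Baptiste before Eriksen.
Harlow and Johansson both have years in holy orders 32 years, so the next rule applies.
Among Harlow and Johansson, alphabetically by surname: Harlow before Johansson.
Order: Lund, Baptiste, Eriksen, Tran, Harlow, Johansson, Salazar, Nakamura.

Harlow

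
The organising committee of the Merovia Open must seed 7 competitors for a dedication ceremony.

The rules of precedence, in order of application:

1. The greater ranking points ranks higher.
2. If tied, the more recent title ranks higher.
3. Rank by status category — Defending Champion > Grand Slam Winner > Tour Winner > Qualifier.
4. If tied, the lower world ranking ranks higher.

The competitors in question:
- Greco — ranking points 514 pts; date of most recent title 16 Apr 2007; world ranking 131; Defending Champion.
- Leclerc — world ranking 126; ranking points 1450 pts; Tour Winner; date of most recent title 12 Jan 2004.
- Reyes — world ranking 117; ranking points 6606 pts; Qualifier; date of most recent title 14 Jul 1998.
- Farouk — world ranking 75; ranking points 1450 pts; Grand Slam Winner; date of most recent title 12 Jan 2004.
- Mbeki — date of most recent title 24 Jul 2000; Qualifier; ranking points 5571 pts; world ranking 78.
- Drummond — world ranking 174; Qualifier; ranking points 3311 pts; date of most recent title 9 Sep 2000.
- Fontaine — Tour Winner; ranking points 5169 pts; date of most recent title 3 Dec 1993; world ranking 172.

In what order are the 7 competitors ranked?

Reyes, Mbeki, Fontaine, Drummond, Farouk, Leclerc, Greco

By ranking points (higher first): Reyes (6606 pts); then Mbeki (5571 pts); then Fontaine (5169 pts); then Drummond (3311 pts); then Farouk and Leclerc (both 1450 pts); then Greco (514 pts).
Farouk and Leclerc both have date of most recent title 12 Jan 2004, so the next rule applies.
Among Farouk and Leclerc, by status category: Farouk (Grand Slam Winner) before Leclerc (Tour Winner).
Full order: Reyes, Mbeki, Fontaine, Drummond, Farouk, Leclerc, Greco.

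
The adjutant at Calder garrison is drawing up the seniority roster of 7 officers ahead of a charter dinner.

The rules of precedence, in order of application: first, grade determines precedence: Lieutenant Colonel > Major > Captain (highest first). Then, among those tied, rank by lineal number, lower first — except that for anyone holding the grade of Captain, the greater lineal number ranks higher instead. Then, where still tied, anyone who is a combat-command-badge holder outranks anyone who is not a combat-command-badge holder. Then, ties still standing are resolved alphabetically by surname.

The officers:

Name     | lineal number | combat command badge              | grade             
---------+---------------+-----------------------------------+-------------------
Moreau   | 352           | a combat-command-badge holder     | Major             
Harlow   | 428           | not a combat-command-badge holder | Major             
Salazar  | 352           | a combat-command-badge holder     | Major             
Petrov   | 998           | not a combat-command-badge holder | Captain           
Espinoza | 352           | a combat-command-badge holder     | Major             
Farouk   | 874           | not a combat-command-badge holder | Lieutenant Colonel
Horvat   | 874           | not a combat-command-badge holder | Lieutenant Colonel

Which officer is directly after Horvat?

Espinoza

By grade: Farouk and Horvat (Lieutenant Colonel); then Espinoza, Moreau, Salazar and Harlow (Major); then Petrov (Captain).
Farouk and Horvat both have lineal number 874, so the next rule applies.
Farouk and Horvat are each not a combat-command-badge holder, so the next rule applies.
Among Farouk and Horvat, alphabetically by surname: Farouk before Horvat.
Among Espinoza, Moreau, Salazar and Harlow, by lineal number (lower first): Espinoza, Moreau and Salazar (352) before Harlow (428).
Espinoza, Moreau and Salazar are each a combat-command-badge holder, so the next rule applies.
Among Espinoza, Moreau and Salazar, alphabetically by surname: Espinoza before Moreau before Salazar.
Order: Farouk, Horvat, Espinoza, Moreau, Salazar, Harlow, Petrov.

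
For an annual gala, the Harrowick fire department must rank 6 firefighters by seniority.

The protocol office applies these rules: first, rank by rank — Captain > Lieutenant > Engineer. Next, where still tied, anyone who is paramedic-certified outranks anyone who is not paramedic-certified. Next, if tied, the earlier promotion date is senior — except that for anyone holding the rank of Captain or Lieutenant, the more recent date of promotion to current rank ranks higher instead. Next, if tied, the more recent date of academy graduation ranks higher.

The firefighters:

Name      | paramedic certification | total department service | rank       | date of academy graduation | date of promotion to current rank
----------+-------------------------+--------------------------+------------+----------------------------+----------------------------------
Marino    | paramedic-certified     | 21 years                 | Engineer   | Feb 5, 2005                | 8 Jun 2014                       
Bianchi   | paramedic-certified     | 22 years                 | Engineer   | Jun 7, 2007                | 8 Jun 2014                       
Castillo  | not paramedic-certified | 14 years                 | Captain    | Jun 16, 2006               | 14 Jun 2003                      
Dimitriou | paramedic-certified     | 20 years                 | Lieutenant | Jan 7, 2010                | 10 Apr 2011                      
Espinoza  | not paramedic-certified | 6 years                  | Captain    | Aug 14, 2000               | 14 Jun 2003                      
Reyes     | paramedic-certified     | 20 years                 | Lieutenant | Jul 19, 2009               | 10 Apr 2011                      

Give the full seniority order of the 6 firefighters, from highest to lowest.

Castillo, Espinoza, Dimitriou, Reyes, Bianchi, Marino

By rank: Castillo and Espinoza (Captain); then Dimitriou and Reyes (Lieutenant); then Bianchi and Marino (Engineer).
Castillo and Espinoza are each not paramedic-certified, so the next rule applies.
Castillo and Espinoza both have date of promotion to current rank 14 Jun 2003, so the next rule applies.
Among Castillo and Espinoza, by date of academy graduation (later first): Castillo (Jun 16, 2006) before Espinoza (Aug 14, 2000).
Dimitriou and Reyes are each paramedic-certified, so the next rule applies.
Dimitriou and Reyes both have date of promotion to current rank 10 Apr 2011, so the next rule applies.
Among Dimitriou and Reyes, by date of academy graduation (later first): Dimitriou (Jan 7, 2010) before Reyes (Jul 19, 2009).
Bianchi and Marino are each paramedic-certified, so the next rule applies.
Bianchi and Marino both have date of promotion to current rank 8 Jun 2014, so the next rule applies.
Among Bianchi and Marino, by date of academy graduation (later first): Bianchi (Jun 7, 2007) before Marino (Feb 5, 2005).
Full order: Castillo, Espinoza, Dimitriou, Reyes, Bianchi, Marino.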